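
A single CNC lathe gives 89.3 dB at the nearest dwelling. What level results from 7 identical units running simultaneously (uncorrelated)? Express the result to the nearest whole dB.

98 dB

N identical incoherent sources raise the level by 10·log₁₀ N.
L_total = 89.3 + 10·log₁₀(7) = 89.3 + 8.451 = 97.75 dB.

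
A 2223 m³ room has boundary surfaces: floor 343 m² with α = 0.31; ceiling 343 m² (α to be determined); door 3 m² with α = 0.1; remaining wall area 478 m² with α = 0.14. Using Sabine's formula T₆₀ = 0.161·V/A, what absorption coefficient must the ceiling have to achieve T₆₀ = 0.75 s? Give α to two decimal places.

0.89

From T₆₀ = 0.161·V/A, the target T₆₀ = 0.75 s needs A = 0.161·2223/0.75 = 477.20 m².
Absorption from the other surfaces = 343·0.31 + 3·0.1 + 478·0.14 = 173.55 m², so the ceiling must supply 303.65 m² over 343 m².
α = 303.65/343 = 0.885.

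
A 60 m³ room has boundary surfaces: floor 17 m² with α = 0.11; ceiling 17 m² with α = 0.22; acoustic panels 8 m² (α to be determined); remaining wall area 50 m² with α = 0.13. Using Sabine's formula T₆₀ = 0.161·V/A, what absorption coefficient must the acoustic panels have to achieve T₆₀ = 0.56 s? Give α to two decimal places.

Required total absorption A = 0.161·60/0.56 = 17.25 m².
Absorption from the other surfaces = 17·0.11 + 17·0.22 + 50·0.13 = 12.11 m², so the acoustic panels must supply 5.14 m² over 8 m².
α = 5.14/8 = 0.643.

0.64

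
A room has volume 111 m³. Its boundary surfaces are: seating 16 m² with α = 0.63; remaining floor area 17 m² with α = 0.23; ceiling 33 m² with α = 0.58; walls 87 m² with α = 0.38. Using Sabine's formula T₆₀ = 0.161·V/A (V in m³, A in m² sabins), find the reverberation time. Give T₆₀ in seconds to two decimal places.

0.27 s

A = Σ Sᵢαᵢ = 16·0.63 + 17·0.23 + 33·0.58 + 87·0.38 = 66.19 m².
T₆₀ = 0.161·V/A = 0.161·111/66.19 = 0.270 s.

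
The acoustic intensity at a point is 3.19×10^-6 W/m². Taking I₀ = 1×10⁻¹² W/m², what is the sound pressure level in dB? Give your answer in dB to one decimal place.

L = 10·log₁₀(I/I₀) = 10·log₁₀(3.19×10^-6/10⁻¹²) = 10·log₁₀(3.19×10^6).
L = 10·(0.5038 + 6) = 65.04 dB.

65.0 dB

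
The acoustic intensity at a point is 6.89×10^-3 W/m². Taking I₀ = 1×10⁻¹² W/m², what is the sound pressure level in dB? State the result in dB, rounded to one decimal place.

L = 10·log₁₀(I/I₀) = 10·log₁₀(6.89×10^-3/10⁻¹²) = 10·log₁₀(6.89×10^9).
L = 10·(0.8382 + 9) = 98.38 dB.

98.4 dB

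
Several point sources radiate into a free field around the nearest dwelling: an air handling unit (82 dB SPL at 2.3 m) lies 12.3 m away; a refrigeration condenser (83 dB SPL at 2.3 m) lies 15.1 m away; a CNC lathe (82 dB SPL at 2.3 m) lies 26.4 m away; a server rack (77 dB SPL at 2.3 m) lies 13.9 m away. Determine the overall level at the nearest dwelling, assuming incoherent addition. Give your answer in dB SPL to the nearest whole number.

Apply inverse-square spreading to bring every level to the receiver, then sum 10^(L/10).
air handling unit: 82 − 20·log₁₀(12.3/2.3) = 82 − 14.56 = 67.44 dB SPL.
refrigeration condenser: 83 − 20·log₁₀(15.1/2.3) = 83 − 16.34 = 66.66 dB SPL.
CNC lathe: 82 − 20·log₁₀(26.4/2.3) = 82 − 21.20 = 60.80 dB SPL.
server rack: 77 − 20·log₁₀(13.9/2.3) = 77 − 15.63 = 61.37 dB SPL.
Σ 10^(L/10) = 1.275e+07 → L_total = 10·log₁₀(1.275e+07) = 71.05 dB SPL.

71 dB SPL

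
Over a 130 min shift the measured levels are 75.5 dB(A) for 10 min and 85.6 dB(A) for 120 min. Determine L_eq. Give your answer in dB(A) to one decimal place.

L_eq = 10·log₁₀[(1/T)·Σ tᵢ·10^(Lᵢ/10)] with T = 130 min.
Σ tᵢ·10^(Lᵢ/10) = 10·10^(75.5/10) + 120·10^(85.6/10) = 4.392e+10.
L_eq = 10·log₁₀(4.392e+10/130) = 85.29 dB(A).

85.3 dB(A)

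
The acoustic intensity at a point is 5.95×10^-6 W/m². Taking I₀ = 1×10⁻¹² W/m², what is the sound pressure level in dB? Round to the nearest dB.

I/I₀ = 5.95×10^-6/10⁻¹² = 5.95×10^6, and L = 10·log₁₀(I/I₀).
L = 10·(0.7745 + 6) = 67.75 dB.

68 dB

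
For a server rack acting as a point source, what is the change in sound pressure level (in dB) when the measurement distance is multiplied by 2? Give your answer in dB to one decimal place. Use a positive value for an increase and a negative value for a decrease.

A point source loses 6 dB per doubling of distance; generally ΔL = −20·log₁₀(r₂/r₁).
ΔL = −20·log₁₀(2) = -6.02 dB.

-6.0 dB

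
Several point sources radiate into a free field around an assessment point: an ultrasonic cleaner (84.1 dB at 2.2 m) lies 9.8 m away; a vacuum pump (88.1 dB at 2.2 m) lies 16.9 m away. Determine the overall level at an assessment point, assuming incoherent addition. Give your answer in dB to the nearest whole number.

Apply inverse-square spreading to bring every level to the receiver, then sum 10^(L/10).
ultrasonic cleaner: 84.1 − 20·log₁₀(9.8/2.2) = 84.1 − 12.98 = 71.12 dB.
vacuum pump: 88.1 − 20·log₁₀(16.9/2.2) = 88.1 − 17.71 = 70.39 dB.
Σ 10^(L/10) = 2.390e+07 → L_total = 10·log₁₀(2.390e+07) = 73.78 dB.

74 dB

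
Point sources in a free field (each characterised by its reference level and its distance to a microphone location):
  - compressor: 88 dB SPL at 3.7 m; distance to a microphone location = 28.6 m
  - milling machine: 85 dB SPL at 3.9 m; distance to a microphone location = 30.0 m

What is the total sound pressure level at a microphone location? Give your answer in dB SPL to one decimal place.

72.0 dB SPL

First find each source's level at the receiver (point-source: −20·log₁₀(r/r_ref)), then combine on an intensity basis.
compressor: 88 − 20·log₁₀(28.6/3.7) = 88 − 17.76 = 70.24 dB SPL.
milling machine: 85 − 20·log₁₀(30.0/3.9) = 85 − 17.72 = 67.28 dB SPL.
Σ 10^(L/10) = 1.590e+07 → L_total = 10·log₁₀(1.590e+07) = 72.02 dB SPL.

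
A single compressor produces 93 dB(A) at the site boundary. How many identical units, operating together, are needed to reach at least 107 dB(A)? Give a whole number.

N identical sources give L₁ + 10·log₁₀ N, so require 10·log₁₀ N ≥ 107 − 93 = 14.0 dB.
N ≥ 10^(14.0/10) = 25.119, so N = 26.

26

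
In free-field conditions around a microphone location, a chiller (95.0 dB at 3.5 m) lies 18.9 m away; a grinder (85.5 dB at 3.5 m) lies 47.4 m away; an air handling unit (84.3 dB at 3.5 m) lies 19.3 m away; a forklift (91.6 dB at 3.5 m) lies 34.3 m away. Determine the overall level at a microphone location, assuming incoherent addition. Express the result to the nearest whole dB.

81 dB

Propagate each source to the receiver with L = L_ref − 20·log₁₀(r/r_ref), then add intensities.
chiller: 95.0 − 20·log₁₀(18.9/3.5) = 95.0 − 14.65 = 80.35 dB.
grinder: 85.5 − 20·log₁₀(47.4/3.5) = 85.5 − 22.63 = 62.87 dB.
air handling unit: 84.3 − 20·log₁₀(19.3/3.5) = 84.3 − 14.83 = 69.47 dB.
forklift: 91.6 − 20·log₁₀(34.3/3.5) = 91.6 − 19.82 = 71.78 dB.
Σ 10^(L/10) = 1.343e+08 → L_total = 10·log₁₀(1.343e+08) = 81.28 dB.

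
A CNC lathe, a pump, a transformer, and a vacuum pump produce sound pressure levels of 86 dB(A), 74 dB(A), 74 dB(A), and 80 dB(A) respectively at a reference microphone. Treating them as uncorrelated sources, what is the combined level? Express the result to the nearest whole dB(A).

For uncorrelated sources the intensities add, so convert each level to linear form, sum, and take 10·log₁₀ of the total.
Σ 10^(L/10) = 10^(86/10) + 10^(74/10) + 10^(74/10) + 10^(80/10) = 5.483e+08.
L_total = 10·log₁₀(5.483e+08) = 87.39 dB(A).

87 dB(A)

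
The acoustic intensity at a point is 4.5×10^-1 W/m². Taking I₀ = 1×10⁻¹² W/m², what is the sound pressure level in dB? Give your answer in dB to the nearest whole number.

117 dB

I/I₀ = 4.5×10^-1/10⁻¹² = 4.5×10^11, and L = 10·log₁₀(I/I₀).
L = 10·(0.6532 + 11) = 116.53 dB.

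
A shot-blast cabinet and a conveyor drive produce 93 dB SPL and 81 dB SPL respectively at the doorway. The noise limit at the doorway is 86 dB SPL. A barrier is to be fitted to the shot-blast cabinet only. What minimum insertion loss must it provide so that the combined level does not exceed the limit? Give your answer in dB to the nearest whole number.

9 dB

The untreated sources together contribute 10^(81/10) = 1.259e+08, i.e. 81.00 dB SPL.
The limit corresponds to 10^(86/10) = 3.981e+08; subtracting the fixed part leaves 2.722e+08 for the shot-blast cabinet, i.e. 84.35 dB SPL.
Required insertion loss = 93 − 84.35 = 8.65 dB.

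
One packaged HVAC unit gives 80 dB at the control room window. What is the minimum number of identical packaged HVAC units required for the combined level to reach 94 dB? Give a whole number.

The shortfall is 94 − 80 = 14.0 dB, and N units add 10·log₁₀ N, so need 10·log₁₀ N ≥ 14.0.
N ≥ 10^(14.0/10) = 25.119, so N = 26.

26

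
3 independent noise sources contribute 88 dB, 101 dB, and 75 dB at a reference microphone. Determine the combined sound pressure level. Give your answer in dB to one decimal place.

For uncorrelated sources the intensities add, so convert each level to linear form, sum, and take 10·log₁₀ of the total.
Σ 10^(L/10) = 10^(88/10) + 10^(101/10) + 10^(75/10) = 1.325e+10.
L_total = 10·log₁₀(1.325e+10) = 101.22 dB.

101.2 dB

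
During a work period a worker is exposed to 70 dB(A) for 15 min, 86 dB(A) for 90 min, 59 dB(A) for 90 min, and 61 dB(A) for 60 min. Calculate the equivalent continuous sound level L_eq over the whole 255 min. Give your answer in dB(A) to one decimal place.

81.5 dB(A)

The energy average is taken in the linear domain: L_eq = 10·log₁₀[(Σ tᵢ·10^(Lᵢ/10))/T], T = 255 min.
Σ tᵢ·10^(Lᵢ/10) = 15·10^(70/10) + 90·10^(86/10) + 90·10^(59/10) + 60·10^(61/10) = 3.613e+10.
L_eq = 10·log₁₀(3.613e+10/255) = 81.51 dB(A).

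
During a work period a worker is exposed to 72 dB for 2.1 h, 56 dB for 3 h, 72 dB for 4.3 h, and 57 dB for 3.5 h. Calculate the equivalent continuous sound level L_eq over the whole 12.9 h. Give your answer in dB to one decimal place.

The energy average is taken in the linear domain: L_eq = 10·log₁₀[(Σ tᵢ·10^(Lᵢ/10))/T], T = 12.9 h.
Σ tᵢ·10^(Lᵢ/10) = 2.1·10^(72/10) + 3·10^(56/10) + 4.3·10^(72/10) + 3.5·10^(57/10) = 1.044e+08.
L_eq = 10·log₁₀(1.044e+08/12.9) = 69.08 dB.

69.1 dB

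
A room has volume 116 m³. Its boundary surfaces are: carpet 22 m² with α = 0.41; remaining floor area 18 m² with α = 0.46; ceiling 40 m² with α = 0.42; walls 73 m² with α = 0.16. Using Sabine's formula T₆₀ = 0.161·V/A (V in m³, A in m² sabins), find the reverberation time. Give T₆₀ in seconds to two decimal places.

Summing Sᵢαᵢ: 22·0.41 + 18·0.46 + 40·0.42 + 73·0.16 = 45.78 m².
T₆₀ = 0.161·V/A = 0.161·116/45.78 = 0.408 s.

0.41 s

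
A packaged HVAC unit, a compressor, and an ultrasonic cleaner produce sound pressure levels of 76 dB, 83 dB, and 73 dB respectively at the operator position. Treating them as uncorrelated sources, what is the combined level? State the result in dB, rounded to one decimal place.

For uncorrelated sources the intensities add, so convert each level to linear form, sum, and take 10·log₁₀ of the total.
Σ 10^(L/10) = 10^(76/10) + 10^(83/10) + 10^(73/10) = 2.593e+08.
L_total = 10·log₁₀(2.593e+08) = 84.14 dB.

84.1 dB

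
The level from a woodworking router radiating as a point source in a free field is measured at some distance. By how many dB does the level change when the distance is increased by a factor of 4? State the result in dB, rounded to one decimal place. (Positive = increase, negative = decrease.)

-12.0 dB

With spherical spreading the level changes by −20·log₁₀(r₂/r₁).
ΔL = −20·log₁₀(4) = -12.04 dB.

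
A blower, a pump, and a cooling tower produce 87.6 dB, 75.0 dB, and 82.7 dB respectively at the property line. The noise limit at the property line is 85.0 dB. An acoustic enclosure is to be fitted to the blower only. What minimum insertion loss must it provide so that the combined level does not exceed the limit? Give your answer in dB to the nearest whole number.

8 dB

Fixed contribution from the other sources: Σ 10^(L/10) = 10^(75.0/10) + 10^(82.7/10) = 2.178e+08 (83.38 dB).
To meet 85.0 dB overall, the treated blower may contribute at most 10^(85.0/10) − 2.178e+08 = 9.840e+07, i.e. 79.93 dB.
So the blower must be reduced from 87.6 to 79.93 dB: IL = 7.67 dB.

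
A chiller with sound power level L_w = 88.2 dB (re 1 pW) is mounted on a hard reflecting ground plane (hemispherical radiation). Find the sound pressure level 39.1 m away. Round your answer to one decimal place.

Free-field hemispherical radiation: L_p = L_w − 10·log₁₀(2π·r²), r = 39.1 m.
2π·r² = 9606 m², 10·log₁₀ of that is 39.825 dB.
L_p = 88.2 − 39.825 = 48.37 dB.

48.4 dB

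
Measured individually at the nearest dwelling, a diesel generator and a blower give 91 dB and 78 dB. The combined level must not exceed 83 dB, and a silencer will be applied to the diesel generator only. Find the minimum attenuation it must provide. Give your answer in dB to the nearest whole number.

Everything except the diesel generator sums to 10^(78/10) = 6.310e+07 in linear terms, 78.00 dB.
The limit corresponds to 10^(83/10) = 1.995e+08; subtracting the fixed part leaves 1.364e+08 for the diesel generator, i.e. 81.35 dB.
So the diesel generator must be reduced from 91 to 81.35 dB: IL = 9.65 dB.

10 dB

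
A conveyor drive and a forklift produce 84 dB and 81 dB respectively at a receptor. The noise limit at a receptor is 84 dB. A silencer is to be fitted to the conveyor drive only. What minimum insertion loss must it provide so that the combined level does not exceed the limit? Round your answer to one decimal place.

The untreated sources together contribute 10^(81/10) = 1.259e+08, i.e. 81.00 dB.
To meet 84 dB overall, the treated conveyor drive may contribute at most 10^(84/10) − 1.259e+08 = 1.253e+08, i.e. 80.98 dB.
Required insertion loss = 84 − 80.98 = 3.02 dB.

3.0 dB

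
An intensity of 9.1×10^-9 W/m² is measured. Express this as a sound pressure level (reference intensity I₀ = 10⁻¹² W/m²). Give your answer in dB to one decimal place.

39.6 dB

Dividing by I₀ shifts the exponent by 12: I/I₀ = 9.1×10^3.
L = 10·(0.9590 + 3) = 39.59 dB.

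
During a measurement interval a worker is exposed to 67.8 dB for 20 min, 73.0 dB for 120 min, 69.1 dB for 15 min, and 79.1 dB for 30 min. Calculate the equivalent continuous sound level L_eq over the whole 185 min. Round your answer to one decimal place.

74.4 dB

Weight each interval's intensity by its duration and average over T = 185 min:
Σ tᵢ·10^(Lᵢ/10) = 20·10^(67.8/10) + 120·10^(73.0/10) + 15·10^(69.1/10) + 30·10^(79.1/10) = 5.075e+09.
L_eq = 10·log₁₀(5.075e+09/185) = 74.38 dB.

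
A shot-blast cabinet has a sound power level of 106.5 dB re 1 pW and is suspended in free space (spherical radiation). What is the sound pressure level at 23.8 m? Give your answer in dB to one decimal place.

The power spreads over a sphere of area 4π·r², so L_p = L_w − 10·log₁₀(4π·r²).
4π·r² = 7118 m², 10·log₁₀ of that is 38.524 dB.
L_p = 106.5 − 38.524 = 67.98 dB.

68.0 dB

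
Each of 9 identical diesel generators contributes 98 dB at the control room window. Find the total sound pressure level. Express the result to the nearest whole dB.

108 dB

N identical incoherent sources raise the level by 10·log₁₀ N.
L_total = 98 + 10·log₁₀(9) = 98 + 9.542 = 107.54 dB.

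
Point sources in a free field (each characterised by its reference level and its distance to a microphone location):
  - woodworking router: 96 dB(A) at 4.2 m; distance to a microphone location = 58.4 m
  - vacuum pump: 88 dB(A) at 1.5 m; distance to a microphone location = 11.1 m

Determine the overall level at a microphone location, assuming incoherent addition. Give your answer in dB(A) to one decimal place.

Apply inverse-square spreading to bring every level to the receiver, then sum 10^(L/10).
woodworking router: 96 − 20·log₁₀(58.4/4.2) = 96 − 22.86 = 73.14 dB(A).
vacuum pump: 88 − 20·log₁₀(11.1/1.5) = 88 − 17.38 = 70.62 dB(A).
Σ 10^(L/10) = 3.211e+07 → L_total = 10·log₁₀(3.211e+07) = 75.07 dB(A).

75.1 dB(A)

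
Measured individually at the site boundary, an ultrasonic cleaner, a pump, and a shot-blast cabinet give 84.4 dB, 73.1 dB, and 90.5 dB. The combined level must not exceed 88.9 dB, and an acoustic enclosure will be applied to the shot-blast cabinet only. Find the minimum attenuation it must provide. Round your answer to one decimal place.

3.7 dB

The untreated sources together contribute 10^(84.4/10) + 10^(73.1/10) = 2.958e+08, i.e. 84.71 dB.
To meet 88.9 dB overall, the treated shot-blast cabinet may contribute at most 10^(88.9/10) − 2.958e+08 = 4.804e+08, i.e. 86.82 dB.
So the shot-blast cabinet must be reduced from 90.5 to 86.82 dB: IL = 3.68 dB.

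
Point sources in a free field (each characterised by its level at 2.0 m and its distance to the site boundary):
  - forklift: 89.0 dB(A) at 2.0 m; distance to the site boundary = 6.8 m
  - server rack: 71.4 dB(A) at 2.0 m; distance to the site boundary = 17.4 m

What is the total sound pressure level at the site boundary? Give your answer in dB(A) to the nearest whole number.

First find each source's level at the receiver (point-source: −20·log₁₀(r/r_ref)), then combine on an intensity basis.
forklift: 89.0 − 20·log₁₀(6.8/2.0) = 89.0 − 10.63 = 78.37 dB(A).
server rack: 71.4 − 20·log₁₀(17.4/2.0) = 71.4 − 18.79 = 52.61 dB(A).
Σ 10^(L/10) = 6.890e+07 → L_total = 10·log₁₀(6.890e+07) = 78.38 dB(A).

78 dB(A)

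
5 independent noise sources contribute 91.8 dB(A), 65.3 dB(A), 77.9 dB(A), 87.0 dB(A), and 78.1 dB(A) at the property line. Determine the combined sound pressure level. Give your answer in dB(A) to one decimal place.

93.3 dB(A)

For uncorrelated sources the intensities add, so convert each level to linear form, sum, and take 10·log₁₀ of the total.
Σ 10^(L/10) = 10^(91.8/10) + 10^(65.3/10) + 10^(77.9/10) + 10^(87.0/10) + 10^(78.1/10) = 2.144e+09.
L_total = 10·log₁₀(2.144e+09) = 93.31 dB(A).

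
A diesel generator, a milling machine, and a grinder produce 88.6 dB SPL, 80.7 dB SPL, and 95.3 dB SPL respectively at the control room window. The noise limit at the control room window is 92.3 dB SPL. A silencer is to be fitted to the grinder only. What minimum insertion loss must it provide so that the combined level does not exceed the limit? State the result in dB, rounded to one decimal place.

6.0 dB

Everything except the grinder sums to 10^(88.6/10) + 10^(80.7/10) = 8.419e+08 in linear terms, 89.25 dB SPL.
The limit corresponds to 10^(92.3/10) = 1.698e+09; subtracting the fixed part leaves 8.563e+08 for the grinder, i.e. 89.33 dB SPL.
So the grinder must be reduced from 95.3 to 89.33 dB SPL: IL = 5.97 dB.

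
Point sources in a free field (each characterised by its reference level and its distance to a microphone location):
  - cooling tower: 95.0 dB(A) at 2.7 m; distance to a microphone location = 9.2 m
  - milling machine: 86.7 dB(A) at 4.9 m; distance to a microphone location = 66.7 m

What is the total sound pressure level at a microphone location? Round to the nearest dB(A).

Apply inverse-square spreading to bring every level to the receiver, then sum 10^(L/10).
cooling tower: 95.0 − 20·log₁₀(9.2/2.7) = 95.0 − 10.65 = 84.35 dB(A).
milling machine: 86.7 − 20·log₁₀(66.7/4.9) = 86.7 − 22.68 = 64.02 dB(A).
Σ 10^(L/10) = 2.749e+08 → L_total = 10·log₁₀(2.749e+08) = 84.39 dB(A).

84 dB(A)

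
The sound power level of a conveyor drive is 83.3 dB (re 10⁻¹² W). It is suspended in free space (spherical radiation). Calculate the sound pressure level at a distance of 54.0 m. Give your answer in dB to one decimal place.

37.7 dB

The power spreads over a sphere of area 4π·r², so L_p = L_w − 10·log₁₀(4π·r²).
4π·r² = 3.664e+04 m², 10·log₁₀ of that is 45.640 dB.
L_p = 83.3 − 45.640 = 37.66 dB.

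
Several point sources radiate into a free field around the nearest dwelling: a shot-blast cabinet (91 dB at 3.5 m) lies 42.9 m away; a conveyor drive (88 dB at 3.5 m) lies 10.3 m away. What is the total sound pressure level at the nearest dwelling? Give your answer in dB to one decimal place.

79.1 dB

First find each source's level at the receiver (point-source: −20·log₁₀(r/r_ref)), then combine on an intensity basis.
shot-blast cabinet: 91 − 20·log₁₀(42.9/3.5) = 91 − 21.77 = 69.23 dB.
conveyor drive: 88 − 20·log₁₀(10.3/3.5) = 88 − 9.38 = 78.62 dB.
Σ 10^(L/10) = 8.123e+07 → L_total = 10·log₁₀(8.123e+07) = 79.10 dB.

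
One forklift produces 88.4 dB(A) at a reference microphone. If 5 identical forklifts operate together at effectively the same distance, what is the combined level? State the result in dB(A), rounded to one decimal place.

L_total = L₁ + 10·log₁₀ N for N identical incoherent sources.
L_total = 88.4 + 10·log₁₀(5) = 88.4 + 6.990 = 95.39 dB(A).

95.4 dB(A)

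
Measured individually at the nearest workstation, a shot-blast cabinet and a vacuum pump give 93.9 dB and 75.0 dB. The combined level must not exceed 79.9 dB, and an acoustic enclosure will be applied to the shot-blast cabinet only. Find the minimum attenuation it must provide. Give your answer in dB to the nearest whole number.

Fixed contribution from the other source: Σ 10^(L/10) = 10^(75.0/10) = 3.162e+07 (75.00 dB).
The limit corresponds to 10^(79.9/10) = 9.772e+07; subtracting the fixed part leaves 6.610e+07 for the shot-blast cabinet, i.e. 78.20 dB.
So the shot-blast cabinet must be reduced from 93.9 to 78.20 dB: IL = 15.70 dB.

16 dB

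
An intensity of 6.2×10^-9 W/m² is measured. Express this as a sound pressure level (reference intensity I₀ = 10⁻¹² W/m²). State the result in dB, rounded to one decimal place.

L = 10·log₁₀(I/I₀) = 10·log₁₀(6.2×10^-9/10⁻¹²) = 10·log₁₀(6.2×10^3).
L = 10·(0.7924 + 3) = 37.92 dB.

37.9 dB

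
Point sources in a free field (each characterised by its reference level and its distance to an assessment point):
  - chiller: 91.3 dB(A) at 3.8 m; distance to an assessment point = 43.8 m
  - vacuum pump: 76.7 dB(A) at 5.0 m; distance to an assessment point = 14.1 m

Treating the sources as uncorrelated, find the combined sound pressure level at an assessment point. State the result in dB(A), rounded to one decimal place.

72.1 dB(A)

Propagate each source to the receiver with L = L_ref − 20·log₁₀(r/r_ref), then add intensities.
chiller: 91.3 − 20·log₁₀(43.8/3.8) = 91.3 − 21.23 = 70.07 dB(A).
vacuum pump: 76.7 − 20·log₁₀(14.1/5.0) = 76.7 − 9.00 = 67.70 dB(A).
Σ 10^(L/10) = 1.604e+07 → L_total = 10·log₁₀(1.604e+07) = 72.05 dB(A).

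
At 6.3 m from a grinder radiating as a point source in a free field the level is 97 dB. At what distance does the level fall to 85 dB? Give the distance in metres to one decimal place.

For a point source L₁ − L₂ = 20·log₁₀(r₂/r₁), so r₂ = r₁·10^((L₁−L₂)/20).
r₂ = 6.3·10^((97−85)/20) = 6.3·10^(12.0/20) = 25.08 m.

25.1 m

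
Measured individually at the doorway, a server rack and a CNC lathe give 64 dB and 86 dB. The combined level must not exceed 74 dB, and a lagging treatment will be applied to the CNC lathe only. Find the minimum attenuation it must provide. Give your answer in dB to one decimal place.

12.5 dB

The untreated sources together contribute 10^(64/10) = 2.512e+06, i.e. 64.00 dB.
To meet 74 dB overall, the treated CNC lathe may contribute at most 10^(74/10) − 2.512e+06 = 2.261e+07, i.e. 73.54 dB.
Required insertion loss = 86 − 73.54 = 12.46 dB.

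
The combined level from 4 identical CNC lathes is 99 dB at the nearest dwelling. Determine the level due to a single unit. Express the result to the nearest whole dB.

For N identical incoherent sources L_total = L₁ + 10·log₁₀ N, so L₁ = 99 − 10·log₁₀(4) = 99 − 6.021.

93 dB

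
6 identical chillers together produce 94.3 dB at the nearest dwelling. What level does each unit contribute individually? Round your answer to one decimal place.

6 equal contributions raise the level by 10·log₁₀ 6 = 7.782 dB, so each unit alone gives 94.3 − 7.782.

86.5 dB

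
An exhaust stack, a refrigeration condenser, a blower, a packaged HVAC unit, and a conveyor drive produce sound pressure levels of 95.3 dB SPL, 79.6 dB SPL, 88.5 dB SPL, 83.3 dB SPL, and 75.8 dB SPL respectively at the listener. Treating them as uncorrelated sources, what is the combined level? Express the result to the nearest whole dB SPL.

Incoherent sources combine by intensity addition: L_total = 10·log₁₀(Σ 10^(L_i/10)).
Σ 10^(L/10) = 10^(95.3/10) + 10^(79.6/10) + 10^(88.5/10) + 10^(83.3/10) + 10^(75.8/10) = 4.439e+09.
L_total = 10·log₁₀(4.439e+09) = 96.47 dB SPL.

96 dB SPL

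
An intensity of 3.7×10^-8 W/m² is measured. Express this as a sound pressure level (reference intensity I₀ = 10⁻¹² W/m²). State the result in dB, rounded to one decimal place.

I/I₀ = 3.7×10^-8/10⁻¹² = 3.7×10^4, and L = 10·log₁₀(I/I₀).
L = 10·(0.5682 + 4) = 45.68 dB.

45.7 dB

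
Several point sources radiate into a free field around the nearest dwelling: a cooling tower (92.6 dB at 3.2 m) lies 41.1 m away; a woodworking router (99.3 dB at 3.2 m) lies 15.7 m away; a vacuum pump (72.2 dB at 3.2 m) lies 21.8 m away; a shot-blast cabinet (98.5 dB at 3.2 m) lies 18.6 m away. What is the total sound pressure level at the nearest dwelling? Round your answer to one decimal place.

87.6 dB

Propagate each source to the receiver with L = L_ref − 20·log₁₀(r/r_ref), then add intensities.
cooling tower: 92.6 − 20·log₁₀(41.1/3.2) = 92.6 − 22.17 = 70.43 dB.
woodworking router: 99.3 − 20·log₁₀(15.7/3.2) = 99.3 − 13.81 = 85.49 dB.
vacuum pump: 72.2 − 20·log₁₀(21.8/3.2) = 72.2 − 16.67 = 55.53 dB.
shot-blast cabinet: 98.5 − 20·log₁₀(18.6/3.2) = 98.5 − 15.29 = 83.21 dB.
Σ 10^(L/10) = 5.745e+08 → L_total = 10·log₁₀(5.745e+08) = 87.59 dB.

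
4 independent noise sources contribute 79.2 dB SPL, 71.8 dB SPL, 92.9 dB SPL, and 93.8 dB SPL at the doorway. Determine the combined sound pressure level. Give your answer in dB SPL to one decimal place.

96.5 dB SPL

Incoherent sources combine by intensity addition: L_total = 10·log₁₀(Σ 10^(L_i/10)).
Σ 10^(L/10) = 10^(79.2/10) + 10^(71.8/10) + 10^(92.9/10) + 10^(93.8/10) = 4.447e+09.
L_total = 10·log₁₀(4.447e+09) = 96.48 dB SPL.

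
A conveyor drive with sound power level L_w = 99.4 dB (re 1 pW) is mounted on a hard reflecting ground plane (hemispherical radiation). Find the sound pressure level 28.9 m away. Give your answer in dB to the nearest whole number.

62 dB

Free-field hemispherical radiation: L_p = L_w − 10·log₁₀(2π·r²), r = 28.9 m.
2π·r² = 5248 m², 10·log₁₀ of that is 37.200 dB.
L_p = 99.4 − 37.200 = 62.20 dB.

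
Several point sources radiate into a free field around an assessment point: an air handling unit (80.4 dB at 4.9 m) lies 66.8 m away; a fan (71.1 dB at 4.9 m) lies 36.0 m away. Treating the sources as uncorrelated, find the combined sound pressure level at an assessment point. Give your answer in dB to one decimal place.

Propagate each source to the receiver with L = L_ref − 20·log₁₀(r/r_ref), then add intensities.
air handling unit: 80.4 − 20·log₁₀(66.8/4.9) = 80.4 − 22.69 = 57.71 dB.
fan: 71.1 − 20·log₁₀(36.0/4.9) = 71.1 − 17.32 = 53.78 dB.
Σ 10^(L/10) = 8.286e+05 → L_total = 10·log₁₀(8.286e+05) = 59.18 dB.

59.2 dB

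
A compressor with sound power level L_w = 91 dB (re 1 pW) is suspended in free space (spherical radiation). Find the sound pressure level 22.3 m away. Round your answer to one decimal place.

53.0 dB

The power spreads over a sphere of area 4π·r², so L_p = L_w − 10·log₁₀(4π·r²).
4π·r² = 6249 m², 10·log₁₀ of that is 37.958 dB.
L_p = 91 − 37.958 = 53.04 dB.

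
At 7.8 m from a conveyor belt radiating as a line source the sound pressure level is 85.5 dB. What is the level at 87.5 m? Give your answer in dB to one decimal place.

For a line source, L₂ = L₁ − 10·log₁₀(r₂/r₁).
L₂ = 85.5 − 10·log₁₀(87.5/7.8) = 85.5 − 10.499 = 75.00 dB.

75.0 dB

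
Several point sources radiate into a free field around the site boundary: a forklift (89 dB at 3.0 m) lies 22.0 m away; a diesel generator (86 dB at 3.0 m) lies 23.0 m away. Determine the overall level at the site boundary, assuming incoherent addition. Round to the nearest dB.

73 dB

First find each source's level at the receiver (point-source: −20·log₁₀(r/r_ref)), then combine on an intensity basis.
forklift: 89 − 20·log₁₀(22.0/3.0) = 89 − 17.31 = 71.69 dB.
diesel generator: 86 − 20·log₁₀(23.0/3.0) = 86 − 17.69 = 68.31 dB.
Σ 10^(L/10) = 2.154e+07 → L_total = 10·log₁₀(2.154e+07) = 73.33 dB.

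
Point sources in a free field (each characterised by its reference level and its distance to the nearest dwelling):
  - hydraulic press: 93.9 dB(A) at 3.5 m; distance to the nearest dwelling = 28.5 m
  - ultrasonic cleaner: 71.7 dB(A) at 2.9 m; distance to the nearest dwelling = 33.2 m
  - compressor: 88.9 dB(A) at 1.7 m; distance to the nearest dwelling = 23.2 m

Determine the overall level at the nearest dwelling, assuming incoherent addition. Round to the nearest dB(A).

First find each source's level at the receiver (point-source: −20·log₁₀(r/r_ref)), then combine on an intensity basis.
hydraulic press: 93.9 − 20·log₁₀(28.5/3.5) = 93.9 − 18.22 = 75.68 dB(A).
ultrasonic cleaner: 71.7 − 20·log₁₀(33.2/2.9) = 71.7 − 21.17 = 50.53 dB(A).
compressor: 88.9 − 20·log₁₀(23.2/1.7) = 88.9 − 22.70 = 66.20 dB(A).
Σ 10^(L/10) = 4.130e+07 → L_total = 10·log₁₀(4.130e+07) = 76.16 dB(A).

76 dB(A)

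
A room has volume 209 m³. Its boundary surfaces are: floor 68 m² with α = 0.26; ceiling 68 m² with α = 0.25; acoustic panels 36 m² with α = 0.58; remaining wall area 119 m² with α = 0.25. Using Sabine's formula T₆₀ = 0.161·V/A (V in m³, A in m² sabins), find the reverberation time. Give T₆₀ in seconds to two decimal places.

Total absorption A = 68·0.26 + 68·0.25 + 36·0.58 + 119·0.25 = 85.31 m² sabins.
T₆₀ = 0.161·V/A = 0.161·209/85.31 = 0.394 s.

0.39 s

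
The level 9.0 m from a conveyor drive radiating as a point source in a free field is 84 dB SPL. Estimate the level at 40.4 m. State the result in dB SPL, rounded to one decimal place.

Spherical spreading from a point source gives a 20·log₁₀(r₂/r₁) drop.
L₂ = 84 − 20·log₁₀(40.4/9.0) = 84 − 13.043 = 70.96 dB SPL.

71.0 dB SPL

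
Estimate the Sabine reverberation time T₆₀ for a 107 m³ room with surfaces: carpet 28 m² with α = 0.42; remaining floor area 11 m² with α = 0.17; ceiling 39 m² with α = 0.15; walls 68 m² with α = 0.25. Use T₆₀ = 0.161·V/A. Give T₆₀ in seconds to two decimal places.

A = Σ Sᵢαᵢ = 28·0.42 + 11·0.17 + 39·0.15 + 68·0.25 = 36.48 m².
T₆₀ = 0.161 × 107 / 36.48 = 0.472 s.

0.47 s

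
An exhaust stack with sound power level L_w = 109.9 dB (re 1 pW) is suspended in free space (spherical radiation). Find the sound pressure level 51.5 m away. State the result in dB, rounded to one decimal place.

64.7 dB

L_p = L_w − 10·log₁₀(4π·r²) with r = 51.5 m.
4π·r² = 3.333e+04 m², 10·log₁₀ of that is 45.228 dB.
L_p = 109.9 − 45.228 = 64.67 dB.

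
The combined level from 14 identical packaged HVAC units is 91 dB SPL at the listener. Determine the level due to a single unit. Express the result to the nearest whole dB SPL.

80 dB SPL

14 equal contributions raise the level by 10·log₁₀ 14 = 11.461 dB, so each unit alone gives 91 − 11.461.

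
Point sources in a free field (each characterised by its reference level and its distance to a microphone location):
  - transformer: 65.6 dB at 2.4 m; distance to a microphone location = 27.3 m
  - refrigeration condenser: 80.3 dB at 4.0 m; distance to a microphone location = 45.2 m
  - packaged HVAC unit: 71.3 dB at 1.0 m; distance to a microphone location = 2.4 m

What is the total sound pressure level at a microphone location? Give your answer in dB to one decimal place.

65.1 dB

Apply inverse-square spreading to bring every level to the receiver, then sum 10^(L/10).
transformer: 65.6 − 20·log₁₀(27.3/2.4) = 65.6 − 21.12 = 44.48 dB.
refrigeration condenser: 80.3 − 20·log₁₀(45.2/4.0) = 80.3 − 21.06 = 59.24 dB.
packaged HVAC unit: 71.3 − 20·log₁₀(2.4/1.0) = 71.3 − 7.60 = 63.70 dB.
Σ 10^(L/10) = 3.209e+06 → L_total = 10·log₁₀(3.209e+06) = 65.06 dB.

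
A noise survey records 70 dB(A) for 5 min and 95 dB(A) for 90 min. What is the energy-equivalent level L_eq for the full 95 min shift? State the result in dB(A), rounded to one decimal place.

Weight each interval's intensity by its duration and average over T = 95 min:
Σ tᵢ·10^(Lᵢ/10) = 5·10^(70/10) + 90·10^(95/10) = 2.847e+11.
L_eq = 10·log₁₀(2.847e+11/95) = 94.77 dB(A).

94.8 dB(A)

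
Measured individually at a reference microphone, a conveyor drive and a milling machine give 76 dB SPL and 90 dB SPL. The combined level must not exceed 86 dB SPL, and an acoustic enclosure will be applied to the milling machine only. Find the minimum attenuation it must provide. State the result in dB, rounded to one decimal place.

The untreated sources together contribute 10^(76/10) = 3.981e+07, i.e. 76.00 dB SPL.
The limit corresponds to 10^(86/10) = 3.981e+08; subtracting the fixed part leaves 3.583e+08 for the milling machine, i.e. 85.54 dB SPL.
Required insertion loss = 90 − 85.54 = 4.46 dB.

4.5 dB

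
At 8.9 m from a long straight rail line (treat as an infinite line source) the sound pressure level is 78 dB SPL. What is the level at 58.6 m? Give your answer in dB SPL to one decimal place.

69.8 dB SPL

Cylindrical spreading from a line source gives a 10·log₁₀(r₂/r₁) drop.
L₂ = 78 − 10·log₁₀(58.6/8.9) = 78 − 8.185 = 69.81 dB SPL.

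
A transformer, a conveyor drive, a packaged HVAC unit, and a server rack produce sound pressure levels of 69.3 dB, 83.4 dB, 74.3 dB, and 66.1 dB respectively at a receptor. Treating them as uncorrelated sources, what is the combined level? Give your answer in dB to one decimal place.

For uncorrelated sources the intensities add, so convert each level to linear form, sum, and take 10·log₁₀ of the total.
Σ 10^(L/10) = 10^(69.3/10) + 10^(83.4/10) + 10^(74.3/10) + 10^(66.1/10) = 2.583e+08.
L_total = 10·log₁₀(2.583e+08) = 84.12 dB.

84.1 dB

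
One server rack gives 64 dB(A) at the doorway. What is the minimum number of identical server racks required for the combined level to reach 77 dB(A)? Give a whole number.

N identical sources give L₁ + 10·log₁₀ N, so require 10·log₁₀ N ≥ 77 − 64 = 13.0 dB.
N ≥ 10^(13.0/10) = 19.953, so N = 20.

20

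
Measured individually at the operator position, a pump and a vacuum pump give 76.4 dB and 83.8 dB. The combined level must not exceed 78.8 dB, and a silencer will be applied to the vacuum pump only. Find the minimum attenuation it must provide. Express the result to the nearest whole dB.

The untreated sources together contribute 10^(76.4/10) = 4.365e+07, i.e. 76.40 dB.
The limit corresponds to 10^(78.8/10) = 7.586e+07; subtracting the fixed part leaves 3.221e+07 for the vacuum pump, i.e. 75.08 dB.
Required insertion loss = 83.8 − 75.08 = 8.72 dB.

9 dB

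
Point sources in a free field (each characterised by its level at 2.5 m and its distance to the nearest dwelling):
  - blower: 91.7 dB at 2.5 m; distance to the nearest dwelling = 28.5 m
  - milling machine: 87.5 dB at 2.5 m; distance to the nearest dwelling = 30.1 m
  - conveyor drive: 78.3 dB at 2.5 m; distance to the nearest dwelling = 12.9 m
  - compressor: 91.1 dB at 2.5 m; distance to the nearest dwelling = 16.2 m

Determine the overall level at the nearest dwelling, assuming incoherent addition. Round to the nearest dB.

Apply inverse-square spreading to bring every level to the receiver, then sum 10^(L/10).
blower: 91.7 − 20·log₁₀(28.5/2.5) = 91.7 − 21.14 = 70.56 dB.
milling machine: 87.5 − 20·log₁₀(30.1/2.5) = 87.5 − 21.61 = 65.89 dB.
conveyor drive: 78.3 − 20·log₁₀(12.9/2.5) = 78.3 − 14.25 = 64.05 dB.
compressor: 91.1 − 20·log₁₀(16.2/2.5) = 91.1 − 16.23 = 74.87 dB.
Σ 10^(L/10) = 4.848e+07 → L_total = 10·log₁₀(4.848e+07) = 76.86 dB.

77 dB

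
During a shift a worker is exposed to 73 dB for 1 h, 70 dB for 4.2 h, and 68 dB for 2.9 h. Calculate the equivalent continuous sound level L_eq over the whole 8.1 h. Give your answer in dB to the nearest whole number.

Weight each interval's intensity by its duration and average over T = 8.1 h:
Σ tᵢ·10^(Lᵢ/10) = 1·10^(73/10) + 4.2·10^(70/10) + 2.9·10^(68/10) = 8.025e+07.
L_eq = 10·log₁₀(8.025e+07/8.1) = 69.96 dB.

70 dB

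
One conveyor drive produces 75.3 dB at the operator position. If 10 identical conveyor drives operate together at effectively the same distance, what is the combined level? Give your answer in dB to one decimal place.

With 10 equal, uncorrelated contributions the intensity is 10× that of one unit, giving a rise of 10·log₁₀ 10.
L_total = 75.3 + 10·log₁₀(10) = 75.3 + 10.000 = 85.30 dB.

85.3 dB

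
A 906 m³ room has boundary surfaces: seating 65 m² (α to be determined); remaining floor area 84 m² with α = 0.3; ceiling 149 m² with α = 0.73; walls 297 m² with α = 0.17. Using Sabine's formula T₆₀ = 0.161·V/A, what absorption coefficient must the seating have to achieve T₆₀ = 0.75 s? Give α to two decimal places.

A = 0.161·V/T₆₀ = 0.161·906/0.75 = 194.49 m² sabins.
Absorption from the other surfaces = 84·0.3 + 149·0.73 + 297·0.17 = 184.46 m², so the seating must supply 10.03 m² over 65 m².
α = 10.03/65 = 0.154.

0.15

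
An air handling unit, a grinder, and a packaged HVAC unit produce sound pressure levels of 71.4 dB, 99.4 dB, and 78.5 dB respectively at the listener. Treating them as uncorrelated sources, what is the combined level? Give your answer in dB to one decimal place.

99.4 dB

Incoherent sources combine by intensity addition: L_total = 10·log₁₀(Σ 10^(L_i/10)).
Σ 10^(L/10) = 10^(71.4/10) + 10^(99.4/10) + 10^(78.5/10) = 8.794e+09.
L_total = 10·log₁₀(8.794e+09) = 99.44 dB.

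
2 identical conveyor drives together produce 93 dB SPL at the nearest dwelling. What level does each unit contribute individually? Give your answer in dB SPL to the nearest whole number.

Dividing the total intensity by 2 lowers the level by 10·log₁₀ 2 = 3.010 dB: L₁ = 93 − 3.010.

90 dB SPL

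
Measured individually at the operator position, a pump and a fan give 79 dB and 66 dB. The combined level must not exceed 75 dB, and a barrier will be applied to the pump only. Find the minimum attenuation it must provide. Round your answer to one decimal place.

4.6 dB

Everything except the pump sums to 10^(66/10) = 3.981e+06 in linear terms, 66.00 dB.
To meet 75 dB overall, the treated pump may contribute at most 10^(75/10) − 3.981e+06 = 2.764e+07, i.e. 74.42 dB.
Required insertion loss = 79 − 74.42 = 4.58 dB.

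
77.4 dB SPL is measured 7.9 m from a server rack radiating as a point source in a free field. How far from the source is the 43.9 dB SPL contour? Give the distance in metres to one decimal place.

373.8 m

Point-source spreading drops the level by 20·log₁₀(r₂/r₁); inverting, r₂/r₁ = 10^(ΔL/20).
r₂ = 7.9·10^((77.4−43.9)/20) = 7.9·10^(33.5/20) = 373.79 m.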